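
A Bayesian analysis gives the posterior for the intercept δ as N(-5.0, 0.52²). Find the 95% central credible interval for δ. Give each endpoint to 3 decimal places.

[-6.019, -3.981]

The posterior is symmetric, so the 95% equal-tailed interval is δ = -5.0 ± z·0.52 with z = 1.960.
Half-width: 1.960 × 0.52 = 1.019.
-5.0 − 1.019 = -6.019; -5.0 + 1.019 = -3.981.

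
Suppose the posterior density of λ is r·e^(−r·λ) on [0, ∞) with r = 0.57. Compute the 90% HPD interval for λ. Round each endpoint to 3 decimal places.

[0.000, 4.040]

The exponential density is strictly decreasing on [0, ∞), so the HPD interval is anchored at 0: [0, q] with P(λ ≤ q) = 0.90.
q = −ln(1 − 0.90) / 0.57 = 2.3026 / 0.57 = 4.040.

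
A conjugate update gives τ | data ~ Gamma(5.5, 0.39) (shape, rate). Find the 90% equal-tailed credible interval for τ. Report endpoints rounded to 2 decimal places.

Posterior: Gamma(shape 5.5, rate 0.39).
Equal-tailed 90% interval: Gamma(5.5, 0.39) quantiles at 0.05 and 0.95.
Posterior mean ≈ 14.10, SD ≈ 6.01; a Normal approximation gives roughly [4.21, 23.99].
Exact: lower = 5.87; upper = 25.22.

[5.87, 25.22]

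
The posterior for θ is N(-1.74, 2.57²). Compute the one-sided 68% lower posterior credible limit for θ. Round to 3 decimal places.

-2.942

Need L with P(θ ≥ L) = 0.68: L = -1.74 − z_{0.32}·2.57.
z = 0.468; L = -1.74 − 0.468 × 2.57 = -2.942.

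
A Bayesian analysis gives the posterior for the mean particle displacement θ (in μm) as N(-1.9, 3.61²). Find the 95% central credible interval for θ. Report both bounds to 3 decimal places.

The posterior is symmetric, so the 95% equal-tailed interval is θ = -1.9 ± z·3.61 with z = 1.960.
Half-width: 1.960 × 3.61 = 7.075.
-1.9 − 7.075 = -8.975; -1.9 + 7.075 = 5.175.

[-8.975, 5.175]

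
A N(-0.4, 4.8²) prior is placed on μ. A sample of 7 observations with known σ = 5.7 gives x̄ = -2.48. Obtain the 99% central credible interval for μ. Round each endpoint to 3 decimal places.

Posterior precision = 1/4.8² + 7/5.7² = 0.0434 + 0.2155 = 0.2589, so posterior SD = 1.9655.
Posterior mean = (-0.4/4.8² + 7·-2.48/5.7²) / 0.2589 = -2.1312.
Interval: -2.1312 ± 2.576 × 1.9655 → [-7.194, 2.932].

[-7.194, 2.932]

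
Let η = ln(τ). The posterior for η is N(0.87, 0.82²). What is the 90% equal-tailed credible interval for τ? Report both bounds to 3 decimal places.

On the log scale the 90% interval is 0.87 ± 1.645 × 0.82 = [-0.4788, 2.2188].
Exponentiate: [e^-0.4788, e^2.2188] = [0.620, 9.196].

[0.620, 9.196]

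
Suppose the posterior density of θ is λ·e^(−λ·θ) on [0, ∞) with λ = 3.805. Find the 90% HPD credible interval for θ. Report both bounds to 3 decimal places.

The exponential density is strictly decreasing on [0, ∞), so the HPD interval is anchored at 0: [0, q] with P(θ ≤ q) = 0.90.
q = −ln(1 − 0.90) / 3.805 = 2.3026 / 3.805 = 0.605.

[0.000, 0.605]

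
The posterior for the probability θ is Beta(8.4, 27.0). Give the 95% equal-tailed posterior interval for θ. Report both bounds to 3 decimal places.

Posterior: Beta(8.4, 27.0).
Equal-tailed 95% interval: the 0.025 and 0.975 quantiles of Beta(8.4, 27.0).
Posterior mean ≈ 0.237, SD ≈ 0.071; a Normal approximation gives roughly [0.099, 0.375].
Exact: F⁻¹(0.025) = 0.114; F⁻¹(0.975) = 0.388.

[0.114, 0.388]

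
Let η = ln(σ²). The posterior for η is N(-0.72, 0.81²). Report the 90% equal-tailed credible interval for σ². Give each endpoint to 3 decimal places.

[0.128, 1.845]

On the log scale the 90% interval is -0.72 ± 1.645 × 0.81 = [-2.0523, 0.6123].
Exponentiate: [e^-2.0523, e^0.6123] = [0.128, 1.845].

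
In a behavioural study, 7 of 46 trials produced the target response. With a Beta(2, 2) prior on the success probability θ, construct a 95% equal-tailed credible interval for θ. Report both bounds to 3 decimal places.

Posterior: Beta(2+7, 2+39) = Beta(9, 41).
Equal-tailed 95% interval: the 0.025 and 0.975 quantiles of Beta(9, 41).
Posterior mean ≈ 0.180, SD ≈ 0.054; a Normal approximation gives roughly [0.075, 0.285].
Exact: F⁻¹(0.025) = 0.088; F⁻¹(0.975) = 0.297.

[0.088, 0.297]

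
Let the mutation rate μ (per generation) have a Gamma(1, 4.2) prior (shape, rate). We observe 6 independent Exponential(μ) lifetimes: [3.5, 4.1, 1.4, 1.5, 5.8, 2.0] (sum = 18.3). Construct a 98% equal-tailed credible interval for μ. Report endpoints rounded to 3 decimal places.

Posterior: Gamma(1+6, 4.2+18.3) = Gamma(7, 22.5) (shape, rate).
Equal-tailed 98% interval: Gamma(7, 22.5) quantiles at 0.01 and 0.99.
Posterior mean ≈ 0.311, SD ≈ 0.118; a Normal approximation gives roughly [0.038, 0.585].
Exact: lower = 0.104; upper = 0.648.

[0.104, 0.648]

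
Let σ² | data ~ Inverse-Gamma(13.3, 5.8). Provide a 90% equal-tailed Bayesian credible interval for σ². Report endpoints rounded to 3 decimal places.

[0.293, 0.732]

Inverse-Gamma(13.3, 5.8) quantiles: F⁻¹(0.05) and F⁻¹(0.95).
Equivalently, 1/σ² ~ Gamma(13.3, rate = 5.8); invert its 0.95 and 0.05 quantiles.
Posterior mean ≈ 0.472, SD ≈ 0.140; a Normal approximation gives roughly [0.241, 0.702].
Exact: lower = 0.293; upper = 0.732.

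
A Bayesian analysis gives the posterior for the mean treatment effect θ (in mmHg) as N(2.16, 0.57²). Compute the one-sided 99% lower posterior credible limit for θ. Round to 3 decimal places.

Need L with P(θ ≥ L) = 0.99: L = 2.16 − z_{0.01}·0.57.
z = 2.326; L = 2.16 − 2.326 × 0.57 = 0.834.

0.834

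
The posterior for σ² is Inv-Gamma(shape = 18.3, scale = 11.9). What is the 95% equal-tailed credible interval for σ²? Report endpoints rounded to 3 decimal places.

[0.431, 1.092]

Inverse-Gamma(18.3, 11.9) quantiles: F⁻¹(0.025) and F⁻¹(0.975).
Equivalently, 1/σ² ~ Gamma(18.3, rate = 11.9); invert its 0.975 and 0.025 quantiles.
Posterior mean ≈ 0.688, SD ≈ 0.170; a Normal approximation gives roughly [0.354, 1.022].
Exact: lower = 0.431; upper = 1.092.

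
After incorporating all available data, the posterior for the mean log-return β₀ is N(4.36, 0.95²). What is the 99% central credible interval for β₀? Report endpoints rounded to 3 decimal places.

The posterior is symmetric, so the 99% equal-tailed interval is β₀ = 4.36 ± z·0.95 with z = 2.576.
Half-width: 2.576 × 0.95 = 2.447.
4.36 − 2.447 = 1.913; 4.36 + 2.447 = 6.807.

[1.913, 6.807]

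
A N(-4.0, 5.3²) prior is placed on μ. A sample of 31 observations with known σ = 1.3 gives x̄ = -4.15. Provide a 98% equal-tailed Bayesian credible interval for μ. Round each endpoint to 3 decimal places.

[-4.692, -3.607]

Posterior precision = 1/5.3² + 31/1.3² = 0.0356 + 18.3432 = 18.3788, so posterior SD = 0.2333.
Posterior mean = (-4.0/5.3² + 31·-4.15/1.3²) / 18.3788 = -4.1497.
Interval: -4.1497 ± 2.326 × 0.2333 → [-4.692, -3.607].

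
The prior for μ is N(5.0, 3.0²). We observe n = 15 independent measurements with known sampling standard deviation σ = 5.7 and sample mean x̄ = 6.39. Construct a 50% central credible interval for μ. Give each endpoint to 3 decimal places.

Posterior precision = 1/3.0² + 15/5.7² = 0.1111 + 0.4617 = 0.5728, so posterior SD = 1.3213.
Posterior mean = (5.0/3.0² + 15·6.39/5.7²) / 0.5728 = 6.1204.
Interval: 6.1204 ± 0.674 × 1.3213 → [5.229, 7.012].

[5.229, 7.012]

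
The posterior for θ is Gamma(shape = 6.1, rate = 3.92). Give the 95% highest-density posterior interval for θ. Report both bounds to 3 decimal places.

The posterior is unimodal and skewed, so the HPD interval has equal density at both endpoints and is the shortest 95% interval.
Solving f(0.463) = f(2.808) with F(2.808) − F(0.463) = 0.95 gives [0.463, 2.808].
For comparison, the equal-tailed interval is [0.577, 3.012]; the HPD is narrower and shifted toward the mode.

[0.463, 2.808]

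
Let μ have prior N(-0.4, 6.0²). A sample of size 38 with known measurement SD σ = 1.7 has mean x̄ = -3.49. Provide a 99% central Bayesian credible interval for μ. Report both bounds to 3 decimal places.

Posterior precision = 1/6.0² + 38/1.7² = 0.0278 + 13.1488 = 13.1766, so posterior SD = 0.2755.
Posterior mean = (-0.4/6.0² + 38·-3.49/1.7²) / 13.1766 = -3.4835.
Interval: -3.4835 ± 2.576 × 0.2755 → [-4.193, -2.774].

[-4.193, -2.774]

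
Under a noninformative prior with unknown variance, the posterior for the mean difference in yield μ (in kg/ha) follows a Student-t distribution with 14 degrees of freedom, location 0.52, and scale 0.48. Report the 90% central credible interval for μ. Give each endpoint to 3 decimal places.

The t_14 distribution is symmetric; the 90% interval is 0.52 ± t·0.48 with t_{0.95,14} = 1.761.
Half-width: 1.761 × 0.48 = 0.845.
0.52 − 0.845 = -0.325; 0.52 + 0.845 = 1.365.

[-0.325, 1.365]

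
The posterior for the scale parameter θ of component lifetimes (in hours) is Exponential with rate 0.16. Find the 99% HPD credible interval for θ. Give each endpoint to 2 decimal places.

The exponential density is strictly decreasing on [0, ∞), so the HPD interval is anchored at 0: [0, q] with P(θ ≤ q) = 0.99.
q = −ln(1 − 0.99) / 0.16 = 4.6052 / 0.16 = 28.78.

[0.00, 28.78]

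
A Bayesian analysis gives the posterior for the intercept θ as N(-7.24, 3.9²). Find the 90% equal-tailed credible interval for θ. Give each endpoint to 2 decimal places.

[-13.65, -0.83]

The posterior is symmetric, so the 90% equal-tailed interval is θ = -7.24 ± z·3.9 with z = 1.645.
Half-width: 1.645 × 3.9 = 6.41.
-7.24 − 6.41 = -13.65; -7.24 + 6.41 = -0.83.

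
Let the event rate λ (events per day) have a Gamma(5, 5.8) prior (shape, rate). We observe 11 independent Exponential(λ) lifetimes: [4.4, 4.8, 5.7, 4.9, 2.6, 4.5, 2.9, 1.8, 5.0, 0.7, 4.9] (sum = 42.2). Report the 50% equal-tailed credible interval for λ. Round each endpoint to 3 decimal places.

[0.274, 0.385]

Posterior: Gamma(5+11, 5.8+42.2) = Gamma(16, 48.0) (shape, rate).
Equal-tailed 50% interval: Gamma(16, 48.0) quantiles at 0.25 and 0.75.
Posterior mean ≈ 0.333, SD ≈ 0.083; a Normal approximation gives roughly [0.277, 0.390].
Exact: lower = 0.274; upper = 0.385.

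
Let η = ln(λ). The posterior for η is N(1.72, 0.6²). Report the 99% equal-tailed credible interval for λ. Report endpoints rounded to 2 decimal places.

On the log scale the 99% interval is 1.72 ± 2.576 × 0.6 = [0.1745, 3.2655].
Exponentiate: [e^0.1745, e^3.2655] = [1.19, 26.19].

[1.19, 26.19]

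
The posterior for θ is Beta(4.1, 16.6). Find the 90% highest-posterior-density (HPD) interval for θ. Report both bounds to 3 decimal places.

The posterior is unimodal and skewed, so the HPD interval has equal density at both endpoints and is the shortest 90% interval.
Solving f(0.060) = f(0.330) with F(0.330) − F(0.060) = 0.90 gives [0.060, 0.330].
For comparison, the equal-tailed interval is [0.076, 0.354]; the HPD is narrower and shifted toward the mode.

[0.060, 0.330]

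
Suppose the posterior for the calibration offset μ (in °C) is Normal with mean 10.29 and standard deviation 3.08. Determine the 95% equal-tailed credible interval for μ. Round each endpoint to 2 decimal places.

[4.25, 16.33]

The posterior is symmetric, so the 95% equal-tailed interval is μ = 10.29 ± z·3.08 with z = 1.960.
Half-width: 1.960 × 3.08 = 6.04.
10.29 − 6.04 = 4.25; 10.29 + 6.04 = 16.33.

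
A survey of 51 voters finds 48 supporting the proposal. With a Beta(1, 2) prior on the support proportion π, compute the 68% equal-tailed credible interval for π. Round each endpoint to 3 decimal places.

Posterior: Beta(1+48, 2+3) = Beta(49, 5).
Equal-tailed 68% interval: the 0.16 and 0.84 quantiles of Beta(49, 5).
Posterior mean ≈ 0.907, SD ≈ 0.039; a Normal approximation gives roughly [0.869, 0.946].
Exact: F⁻¹(0.16) = 0.869; F⁻¹(0.84) = 0.946.

[0.869, 0.946]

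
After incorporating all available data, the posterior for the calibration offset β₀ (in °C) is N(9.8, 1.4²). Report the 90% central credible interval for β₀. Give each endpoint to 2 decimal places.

The posterior is symmetric, so the 90% equal-tailed interval is β₀ = 9.8 ± z·1.4 with z = 1.645.
Half-width: 1.645 × 1.4 = 2.30.
9.8 − 2.30 = 7.50; 9.8 + 2.30 = 12.10.

[7.50, 12.10]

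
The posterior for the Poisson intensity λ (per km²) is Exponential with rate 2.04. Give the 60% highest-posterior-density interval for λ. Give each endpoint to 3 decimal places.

[0.000, 0.449]

The exponential density is strictly decreasing on [0, ∞), so the HPD interval is anchored at 0: [0, q] with P(λ ≤ q) = 0.60.
q = −ln(1 − 0.60) / 2.04 = 0.9163 / 2.04 = 0.449.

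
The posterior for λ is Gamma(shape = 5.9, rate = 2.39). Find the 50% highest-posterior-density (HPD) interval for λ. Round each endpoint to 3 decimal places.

The posterior is unimodal and skewed, so the HPD interval has equal density at both endpoints and is the shortest 50% interval.
Solving f(1.479) = f(2.753) with F(2.753) − F(1.479) = 0.50 gives [1.479, 2.753].
For comparison, the equal-tailed interval is [1.730, 3.058]; the HPD is narrower and shifted toward the mode.

[1.479, 2.753]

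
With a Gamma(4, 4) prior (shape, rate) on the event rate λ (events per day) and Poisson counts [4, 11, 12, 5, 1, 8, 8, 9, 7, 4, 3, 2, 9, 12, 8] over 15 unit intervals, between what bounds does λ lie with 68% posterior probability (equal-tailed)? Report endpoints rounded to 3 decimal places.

[5.091, 6.172]

Posterior: Gamma(4+103, 4+15) = Gamma(107, 19) (shape, rate).
Equal-tailed 68% interval: Gamma(107, 19) quantiles at 0.16 and 0.84.
Posterior mean ≈ 5.632, SD ≈ 0.544; a Normal approximation gives roughly [5.090, 6.173].
Exact: lower = 5.091; upper = 6.172.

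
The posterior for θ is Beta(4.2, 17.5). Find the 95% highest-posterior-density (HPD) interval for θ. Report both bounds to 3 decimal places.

The posterior is unimodal and skewed, so the HPD interval has equal density at both endpoints and is the shortest 95% interval.
Solving f(0.047) = f(0.357) with F(0.357) − F(0.047) = 0.95 gives [0.047, 0.357].
For comparison, the equal-tailed interval is [0.061, 0.379]; the HPD is narrower and shifted toward the mode.

[0.047, 0.357]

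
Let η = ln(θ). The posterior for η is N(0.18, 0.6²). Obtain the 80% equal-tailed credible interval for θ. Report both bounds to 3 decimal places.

[0.555, 2.583]

On the log scale the 80% interval is 0.18 ± 1.282 × 0.6 = [-0.5889, 0.9489].
Exponentiate: [e^-0.5889, e^0.9489] = [0.555, 2.583].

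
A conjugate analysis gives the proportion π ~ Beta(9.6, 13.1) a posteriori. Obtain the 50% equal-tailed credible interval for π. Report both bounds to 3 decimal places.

Posterior: Beta(9.6, 13.1).
Equal-tailed 50% interval: the 0.25 and 0.75 quantiles of Beta(9.6, 13.1).
Posterior mean ≈ 0.423, SD ≈ 0.101; a Normal approximation gives roughly [0.354, 0.491].
Exact: F⁻¹(0.25) = 0.351; F⁻¹(0.75) = 0.492.

[0.351, 0.492]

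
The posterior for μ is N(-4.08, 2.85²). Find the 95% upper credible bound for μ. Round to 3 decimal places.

0.608

Need U with P(μ ≤ U) = 0.95: U = -4.08 + z_{0.05}·2.85.
z = 1.645; U = -4.08 + 1.645 × 2.85 = 0.608.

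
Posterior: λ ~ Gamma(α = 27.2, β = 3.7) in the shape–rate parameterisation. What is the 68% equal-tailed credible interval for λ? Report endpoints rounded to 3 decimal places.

[5.957, 8.744]

Posterior: Gamma(shape 27.2, rate 3.7).
Equal-tailed 68% interval: Gamma(27.2, 3.7) quantiles at 0.16 and 0.84.
Posterior mean ≈ 7.351, SD ≈ 1.410; a Normal approximation gives roughly [5.950, 8.753].
Exact: lower = 5.957; upper = 8.744.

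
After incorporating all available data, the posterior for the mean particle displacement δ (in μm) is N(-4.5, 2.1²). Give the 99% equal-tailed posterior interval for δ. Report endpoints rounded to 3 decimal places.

The posterior is symmetric, so the 99% equal-tailed interval is δ = -4.5 ± z·2.1 with z = 2.576.
Half-width: 2.576 × 2.1 = 5.409.
-4.5 − 5.409 = -9.909; -4.5 + 5.409 = 0.909.

[-9.909, 0.909]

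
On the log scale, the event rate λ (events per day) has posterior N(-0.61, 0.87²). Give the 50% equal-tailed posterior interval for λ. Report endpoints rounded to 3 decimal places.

On the log scale the 50% interval is -0.61 ± 0.674 × 0.87 = [-1.1968, -0.0232].
Exponentiate: [e^-1.1968, e^-0.0232] = [0.302, 0.977].

[0.302, 0.977]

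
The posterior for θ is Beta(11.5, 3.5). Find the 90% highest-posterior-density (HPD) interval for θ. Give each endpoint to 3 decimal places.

The posterior is unimodal and skewed, so the HPD interval has equal density at both endpoints and is the shortest 90% interval.
Solving f(0.603) = f(0.938) with F(0.938) − F(0.603) = 0.90 gives [0.603, 0.938].
For comparison, the equal-tailed interval is [0.574, 0.918]; the HPD is narrower and shifted toward the mode.

[0.603, 0.938]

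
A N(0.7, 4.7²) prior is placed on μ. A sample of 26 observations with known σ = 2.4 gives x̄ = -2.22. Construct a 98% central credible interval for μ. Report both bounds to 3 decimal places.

Posterior precision = 1/4.7² + 26/2.4² = 0.0453 + 4.5139 = 4.5592, so posterior SD = 0.4683.
Posterior mean = (0.7/4.7² + 26·-2.22/2.4²) / 4.5592 = -2.1910.
Interval: -2.1910 ± 2.326 × 0.4683 → [-3.281, -1.101].

[-3.281, -1.101]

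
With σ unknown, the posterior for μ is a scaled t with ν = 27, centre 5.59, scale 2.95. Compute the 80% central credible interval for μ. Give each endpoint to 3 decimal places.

The t_27 distribution is symmetric; the 80% interval is 5.59 ± t·2.95 with t_{0.9,27} = 1.314.
Half-width: 1.314 × 2.95 = 3.875.
5.59 − 3.875 = 1.715; 5.59 + 3.875 = 9.465.

[1.715, 9.465]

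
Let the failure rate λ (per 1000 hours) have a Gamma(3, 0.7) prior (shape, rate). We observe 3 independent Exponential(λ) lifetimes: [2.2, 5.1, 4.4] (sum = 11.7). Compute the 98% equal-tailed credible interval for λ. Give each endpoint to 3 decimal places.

[0.144, 1.057]

Posterior: Gamma(3+3, 0.7+11.7) = Gamma(6, 12.4) (shape, rate).
Equal-tailed 98% interval: Gamma(6, 12.4) quantiles at 0.01 and 0.99.
Posterior mean ≈ 0.484, SD ≈ 0.198; a Normal approximation gives roughly [0.024, 0.943].
Exact: lower = 0.144; upper = 1.057.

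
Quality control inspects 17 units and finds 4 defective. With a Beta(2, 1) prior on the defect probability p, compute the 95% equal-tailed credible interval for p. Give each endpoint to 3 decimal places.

Posterior: Beta(2+4, 1+13) = Beta(6, 14).
Equal-tailed 95% interval: the 0.025 and 0.975 quantiles of Beta(6, 14).
Posterior mean ≈ 0.300, SD ≈ 0.100; a Normal approximation gives roughly [0.104, 0.496].
Exact: F⁻¹(0.025) = 0.126; F⁻¹(0.975) = 0.512.

[0.126, 0.512]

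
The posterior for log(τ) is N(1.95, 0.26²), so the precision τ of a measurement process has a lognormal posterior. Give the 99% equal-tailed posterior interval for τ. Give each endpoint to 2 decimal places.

[3.60, 13.73]

On the log scale the 99% interval is 1.95 ± 2.576 × 0.26 = [1.2803, 2.6197].
Exponentiate: [e^1.2803, e^2.6197] = [3.60, 13.73].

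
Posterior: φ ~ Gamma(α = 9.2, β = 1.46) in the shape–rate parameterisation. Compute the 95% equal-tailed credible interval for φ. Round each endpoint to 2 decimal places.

[2.91, 10.98]

Posterior: Gamma(shape 9.2, rate 1.46).
Equal-tailed 95% interval: Gamma(9.2, 1.46) quantiles at 0.025 and 0.975.
Posterior mean ≈ 6.30, SD ≈ 2.08; a Normal approximation gives roughly [2.23, 10.37].
Exact: lower = 2.91; upper = 10.98.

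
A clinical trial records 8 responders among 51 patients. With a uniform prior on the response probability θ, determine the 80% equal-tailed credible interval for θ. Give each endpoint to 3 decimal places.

Posterior: Beta(1+8, 1+43) = Beta(9, 44).
Equal-tailed 80% interval: the 0.1 and 0.9 quantiles of Beta(9, 44).
Posterior mean ≈ 0.170, SD ≈ 0.051; a Normal approximation gives roughly [0.104, 0.235].
Exact: F⁻¹(0.1) = 0.107; F⁻¹(0.9) = 0.238.

[0.107, 0.238]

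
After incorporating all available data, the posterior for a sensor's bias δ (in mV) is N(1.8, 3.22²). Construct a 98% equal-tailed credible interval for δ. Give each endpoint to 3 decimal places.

[-5.691, 9.291]

The posterior is symmetric, so the 98% equal-tailed interval is δ = 1.8 ± z·3.22 with z = 2.326.
Half-width: 2.326 × 3.22 = 7.491.
1.8 − 7.491 = -5.691; 1.8 + 7.491 = 9.291.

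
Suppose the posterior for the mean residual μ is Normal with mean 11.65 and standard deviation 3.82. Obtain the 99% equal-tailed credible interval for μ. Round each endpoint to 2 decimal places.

The posterior is symmetric, so the 99% equal-tailed interval is μ = 11.65 ± z·3.82 with z = 2.576.
Half-width: 2.576 × 3.82 = 9.84.
11.65 − 9.84 = 1.81; 11.65 + 9.84 = 21.49.

[1.81, 21.49]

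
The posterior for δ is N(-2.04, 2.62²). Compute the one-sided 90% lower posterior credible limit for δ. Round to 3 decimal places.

-5.398

Need L with P(δ ≥ L) = 0.90: L = -2.04 − z_{0.1}·2.62.
z = 1.282; L = -2.04 − 1.282 × 2.62 = -5.398.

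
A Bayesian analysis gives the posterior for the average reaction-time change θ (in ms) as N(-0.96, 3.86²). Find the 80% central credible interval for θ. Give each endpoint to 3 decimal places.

The posterior is symmetric, so the 80% equal-tailed interval is θ = -0.96 ± z·3.86 with z = 1.282.
Half-width: 1.282 × 3.86 = 4.947.
-0.96 − 4.947 = -5.907; -0.96 + 4.947 = 3.987.

[-5.907, 3.987]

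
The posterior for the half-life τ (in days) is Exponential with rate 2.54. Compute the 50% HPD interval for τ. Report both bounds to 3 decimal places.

[0.000, 0.273]

The exponential density is strictly decreasing on [0, ∞), so the HPD interval is anchored at 0: [0, q] with P(τ ≤ q) = 0.50.
q = −ln(1 − 0.50) / 2.54 = 0.6931 / 2.54 = 0.273.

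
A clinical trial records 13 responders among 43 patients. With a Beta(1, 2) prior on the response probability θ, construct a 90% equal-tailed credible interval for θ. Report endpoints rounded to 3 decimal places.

[0.199, 0.420]

Posterior: Beta(1+13, 2+30) = Beta(14, 32).
Equal-tailed 90% interval: the 0.05 and 0.95 quantiles of Beta(14, 32).
Posterior mean ≈ 0.304, SD ≈ 0.067; a Normal approximation gives roughly [0.194, 0.415].
Exact: F⁻¹(0.05) = 0.199; F⁻¹(0.95) = 0.420.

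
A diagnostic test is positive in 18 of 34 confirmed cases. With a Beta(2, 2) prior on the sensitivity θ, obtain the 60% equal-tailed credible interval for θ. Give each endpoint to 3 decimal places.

Posterior: Beta(2+18, 2+16) = Beta(20, 18).
Equal-tailed 60% interval: the 0.2 and 0.8 quantiles of Beta(20, 18).
Posterior mean ≈ 0.526, SD ≈ 0.080; a Normal approximation gives roughly [0.459, 0.594].
Exact: F⁻¹(0.2) = 0.458; F⁻¹(0.8) = 0.595.

[0.458, 0.595]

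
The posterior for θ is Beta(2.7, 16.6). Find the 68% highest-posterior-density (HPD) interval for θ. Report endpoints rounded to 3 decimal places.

The posterior is unimodal and skewed, so the HPD interval has equal density at both endpoints and is the shortest 68% interval.
Solving f(0.043) = f(0.184) with F(0.184) − F(0.043) = 0.68 gives [0.043, 0.184].
For comparison, the equal-tailed interval is [0.065, 0.216]; the HPD is narrower and shifted toward the mode.

[0.043, 0.184]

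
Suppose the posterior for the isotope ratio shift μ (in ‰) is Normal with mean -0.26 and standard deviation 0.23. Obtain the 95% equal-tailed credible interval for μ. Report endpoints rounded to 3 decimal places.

The posterior is symmetric, so the 95% equal-tailed interval is μ = -0.26 ± z·0.23 with z = 1.960.
Half-width: 1.960 × 0.23 = 0.451.
-0.26 − 0.451 = -0.711; -0.26 + 0.451 = 0.191.

[-0.711, 0.191]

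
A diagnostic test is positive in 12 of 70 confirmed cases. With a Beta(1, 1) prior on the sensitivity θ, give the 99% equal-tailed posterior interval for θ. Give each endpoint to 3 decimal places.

Posterior: Beta(1+12, 1+58) = Beta(13, 59).
Equal-tailed 99% interval: the 0.005 and 0.995 quantiles of Beta(13, 59).
Posterior mean ≈ 0.181, SD ≈ 0.045; a Normal approximation gives roughly [0.065, 0.297].
Exact: F⁻¹(0.005) = 0.082; F⁻¹(0.995) = 0.311.

[0.082, 0.311]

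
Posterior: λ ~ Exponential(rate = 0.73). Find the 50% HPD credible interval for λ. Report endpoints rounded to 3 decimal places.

The exponential density is strictly decreasing on [0, ∞), so the HPD interval is anchored at 0: [0, q] with P(λ ≤ q) = 0.50.
q = −ln(1 − 0.50) / 0.73 = 0.6931 / 0.73 = 0.950.

[0.000, 0.950]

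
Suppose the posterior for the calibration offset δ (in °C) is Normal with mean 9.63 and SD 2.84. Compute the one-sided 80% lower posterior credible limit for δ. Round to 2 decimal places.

Need L with P(δ ≥ L) = 0.80: L = 9.63 − z_{0.2}·2.84.
z = 0.842; L = 9.63 − 0.842 × 2.84 = 7.24.

7.24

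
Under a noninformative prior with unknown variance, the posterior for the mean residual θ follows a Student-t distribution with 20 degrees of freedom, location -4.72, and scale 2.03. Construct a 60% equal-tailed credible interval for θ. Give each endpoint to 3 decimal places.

The t_20 distribution is symmetric; the 60% interval is -4.72 ± t·2.03 with t_{0.8,20} = 0.860.
Half-width: 0.860 × 2.03 = 1.746.
-4.72 − 1.746 = -6.466; -4.72 + 1.746 = -2.974.

[-6.466, -2.974]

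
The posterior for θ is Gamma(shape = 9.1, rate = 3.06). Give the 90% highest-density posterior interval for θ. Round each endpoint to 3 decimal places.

[1.387, 4.507]

The posterior is unimodal and skewed, so the HPD interval has equal density at both endpoints and is the shortest 90% interval.
Solving f(1.387) = f(4.507) with F(4.507) − F(1.387) = 0.90 gives [1.387, 4.507].
For comparison, the equal-tailed interval is [1.558, 4.759]; the HPD is narrower and shifted toward the mode.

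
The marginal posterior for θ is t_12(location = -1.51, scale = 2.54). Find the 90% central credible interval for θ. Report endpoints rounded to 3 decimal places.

[-6.037, 3.017]

The t_12 distribution is symmetric; the 90% interval is -1.51 ± t·2.54 with t_{0.95,12} = 1.782.
Half-width: 1.782 × 2.54 = 4.527.
-1.51 − 4.527 = -6.037; -1.51 + 4.527 = 3.017.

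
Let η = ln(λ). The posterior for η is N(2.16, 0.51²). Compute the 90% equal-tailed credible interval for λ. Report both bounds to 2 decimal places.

[3.75, 20.06]

On the log scale the 90% interval is 2.16 ± 1.645 × 0.51 = [1.3211, 2.9989].
Exponentiate: [e^1.3211, e^2.9989] = [3.75, 20.06].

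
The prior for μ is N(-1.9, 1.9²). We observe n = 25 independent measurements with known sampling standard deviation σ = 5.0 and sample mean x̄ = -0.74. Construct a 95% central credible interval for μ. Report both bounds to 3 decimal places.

Posterior precision = 1/1.9² + 25/5.0² = 0.2770 + 1.0000 = 1.2770, so posterior SD = 0.8849.
Posterior mean = (-1.9/1.9² + 25·-0.74/5.0²) / 1.2770 = -0.9916.
Interval: -0.9916 ± 1.960 × 0.8849 → [-2.726, 0.743].

[-2.726, 0.743]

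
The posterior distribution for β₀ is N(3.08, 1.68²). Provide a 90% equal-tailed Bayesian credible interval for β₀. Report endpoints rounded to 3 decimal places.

[0.317, 5.843]

The posterior is symmetric, so the 90% equal-tailed interval is β₀ = 3.08 ± z·1.68 with z = 1.645.
Half-width: 1.645 × 1.68 = 2.763.
3.08 − 2.763 = 0.317; 3.08 + 2.763 = 5.843.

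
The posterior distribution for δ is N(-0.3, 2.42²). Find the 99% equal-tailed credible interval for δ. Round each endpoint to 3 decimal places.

The posterior is symmetric, so the 99% equal-tailed interval is δ = -0.3 ± z·2.42 with z = 2.576.
Half-width: 2.576 × 2.42 = 6.234.
-0.3 − 6.234 = -6.534; -0.3 + 6.234 = 5.934.

[-6.534, 5.934]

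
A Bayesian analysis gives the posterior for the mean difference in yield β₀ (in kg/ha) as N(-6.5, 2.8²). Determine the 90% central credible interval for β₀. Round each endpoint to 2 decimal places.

[-11.11, -1.89]

The posterior is symmetric, so the 90% equal-tailed interval is β₀ = -6.5 ± z·2.8 with z = 1.645.
Half-width: 1.645 × 2.8 = 4.61.
-6.5 − 4.61 = -11.11; -6.5 + 4.61 = -1.89.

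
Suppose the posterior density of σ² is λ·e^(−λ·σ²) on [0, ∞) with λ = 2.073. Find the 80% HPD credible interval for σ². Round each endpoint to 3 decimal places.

The exponential density is strictly decreasing on [0, ∞), so the HPD interval is anchored at 0: [0, q] with P(σ² ≤ q) = 0.80.
q = −ln(1 − 0.80) / 2.073 = 1.6094 / 2.073 = 0.776.

[0.000, 0.776]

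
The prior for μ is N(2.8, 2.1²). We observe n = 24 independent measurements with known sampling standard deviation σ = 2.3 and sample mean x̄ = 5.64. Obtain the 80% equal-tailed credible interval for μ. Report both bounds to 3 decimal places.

Posterior precision = 1/2.1² + 24/2.3² = 0.2268 + 4.5369 = 4.7636, so posterior SD = 0.4582.
Posterior mean = (2.8/2.1² + 24·5.64/2.3²) / 4.7636 = 5.5048.
Interval: 5.5048 ± 1.282 × 0.4582 → [4.918, 6.092].

[4.918, 6.092]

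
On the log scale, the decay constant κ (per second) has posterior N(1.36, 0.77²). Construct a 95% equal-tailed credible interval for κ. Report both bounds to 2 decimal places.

[0.86, 17.62]

On the log scale the 95% interval is 1.36 ± 1.960 × 0.77 = [-0.1492, 2.8692].
Exponentiate: [e^-0.1492, e^2.8692] = [0.86, 17.62].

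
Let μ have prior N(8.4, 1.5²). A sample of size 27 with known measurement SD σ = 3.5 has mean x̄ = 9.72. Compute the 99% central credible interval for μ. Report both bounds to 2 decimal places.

Posterior precision = 1/1.5² + 27/3.5² = 0.4444 + 2.2041 = 2.6485, so posterior SD = 0.6145.
Posterior mean = (8.4/1.5² + 27·9.72/3.5²) / 2.6485 = 9.4985.
Interval: 9.4985 ± 2.576 × 0.6145 → [7.92, 11.08].

[7.92, 11.08]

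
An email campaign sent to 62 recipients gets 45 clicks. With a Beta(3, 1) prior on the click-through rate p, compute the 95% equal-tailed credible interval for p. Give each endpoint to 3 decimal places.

[0.615, 0.827]

Posterior: Beta(3+45, 1+17) = Beta(48, 18).
Equal-tailed 95% interval: the 0.025 and 0.975 quantiles of Beta(48, 18).
Posterior mean ≈ 0.727, SD ≈ 0.054; a Normal approximation gives roughly [0.621, 0.834].
Exact: F⁻¹(0.025) = 0.615; F⁻¹(0.975) = 0.827.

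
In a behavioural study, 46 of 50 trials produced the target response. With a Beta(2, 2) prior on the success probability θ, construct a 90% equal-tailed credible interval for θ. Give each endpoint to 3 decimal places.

Posterior: Beta(2+46, 2+4) = Beta(48, 6).
Equal-tailed 90% interval: the 0.05 and 0.95 quantiles of Beta(48, 6).
Posterior mean ≈ 0.889, SD ≈ 0.042; a Normal approximation gives roughly [0.819, 0.959].
Exact: F⁻¹(0.05) = 0.812; F⁻¹(0.95) = 0.950.

[0.812, 0.950]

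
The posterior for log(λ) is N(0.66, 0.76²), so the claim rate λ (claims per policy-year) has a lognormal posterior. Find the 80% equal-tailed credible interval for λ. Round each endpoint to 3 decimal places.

[0.731, 5.124]

On the log scale the 80% interval is 0.66 ± 1.282 × 0.76 = [-0.3140, 1.6340].
Exponentiate: [e^-0.3140, e^1.6340] = [0.731, 5.124].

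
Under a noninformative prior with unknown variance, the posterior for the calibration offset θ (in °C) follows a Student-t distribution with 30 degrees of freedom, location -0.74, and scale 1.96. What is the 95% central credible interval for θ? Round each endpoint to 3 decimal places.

[-4.743, 3.263]

The t_30 distribution is symmetric; the 95% interval is -0.74 ± t·1.96 with t_{0.975,30} = 2.042.
Half-width: 2.042 × 1.96 = 4.003.
-0.74 − 4.003 = -4.743; -0.74 + 4.003 = 3.263.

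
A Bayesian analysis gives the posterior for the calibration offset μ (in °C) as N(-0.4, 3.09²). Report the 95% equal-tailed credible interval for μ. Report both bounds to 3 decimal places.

[-6.456, 5.656]

The posterior is symmetric, so the 95% equal-tailed interval is μ = -0.4 ± z·3.09 with z = 1.960.
Half-width: 1.960 × 3.09 = 6.056.
-0.4 − 6.056 = -6.456; -0.4 + 6.056 = 5.656.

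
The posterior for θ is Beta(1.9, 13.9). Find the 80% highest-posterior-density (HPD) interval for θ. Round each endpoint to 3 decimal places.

[0.011, 0.187]

The posterior is unimodal and skewed, so the HPD interval has equal density at both endpoints and is the shortest 80% interval.
Solving f(0.011) = f(0.187) with F(0.187) − F(0.011) = 0.80 gives [0.011, 0.187].
For comparison, the equal-tailed interval is [0.033, 0.230]; the HPD is narrower and shifted toward the mode.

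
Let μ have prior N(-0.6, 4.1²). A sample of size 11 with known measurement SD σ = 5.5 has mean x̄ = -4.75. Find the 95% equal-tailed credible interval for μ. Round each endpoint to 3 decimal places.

Posterior precision = 1/4.1² + 11/5.5² = 0.0595 + 0.3636 = 0.4231, so posterior SD = 1.5373.
Posterior mean = (-0.6/4.1² + 11·-4.75/5.5²) / 0.4231 = -4.1665.
Interval: -4.1665 ± 1.960 × 1.5373 → [-7.180, -1.153].

[-7.180, -1.153]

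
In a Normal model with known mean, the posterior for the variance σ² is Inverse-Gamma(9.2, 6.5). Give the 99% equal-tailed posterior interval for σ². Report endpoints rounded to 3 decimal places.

Inverse-Gamma(9.2, 6.5) quantiles: F⁻¹(0.005) and F⁻¹(0.995).
Equivalently, 1/σ² ~ Gamma(9.2, rate = 6.5); invert its 0.995 and 0.005 quantiles.
Posterior mean ≈ 0.793, SD ≈ 0.295; a Normal approximation gives roughly [0.032, 1.554].
Exact: lower = 0.345; upper = 2.001.

[0.345, 2.001]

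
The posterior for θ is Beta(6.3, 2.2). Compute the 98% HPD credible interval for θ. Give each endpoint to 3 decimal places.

The posterior is unimodal and skewed, so the HPD interval has equal density at both endpoints and is the shortest 98% interval.
Solving f(0.400) = f(0.989) with F(0.989) − F(0.400) = 0.98 gives [0.400, 0.989].
For comparison, the equal-tailed interval is [0.358, 0.972]; the HPD is narrower and shifted toward the mode.

[0.400, 0.989]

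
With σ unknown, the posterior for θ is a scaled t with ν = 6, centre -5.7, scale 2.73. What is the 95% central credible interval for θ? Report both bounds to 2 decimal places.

[-12.38, 0.98]

The t_6 distribution is symmetric; the 95% interval is -5.7 ± t·2.73 with t_{0.975,6} = 2.447.
Half-width: 2.447 × 2.73 = 6.68.
-5.7 − 6.68 = -12.38; -5.7 + 6.68 = 0.98.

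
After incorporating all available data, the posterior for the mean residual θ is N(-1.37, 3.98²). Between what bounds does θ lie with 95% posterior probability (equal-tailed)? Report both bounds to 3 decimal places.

[-9.171, 6.431]

The posterior is symmetric, so the 95% equal-tailed interval is θ = -1.37 ± z·3.98 with z = 1.960.
Half-width: 1.960 × 3.98 = 7.801.
-1.37 − 7.801 = -9.171; -1.37 + 7.801 = 6.431.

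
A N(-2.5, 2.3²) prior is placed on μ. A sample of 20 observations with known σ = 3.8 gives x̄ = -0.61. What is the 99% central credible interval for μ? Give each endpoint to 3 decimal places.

Posterior precision = 1/2.3² + 20/3.8² = 0.1890 + 1.3850 = 1.5741, so posterior SD = 0.7971.
Posterior mean = (-2.5/2.3² + 20·-0.61/3.8²) / 1.5741 = -0.8370.
Interval: -0.8370 ± 2.576 × 0.7971 → [-2.890, 1.216].

[-2.890, 1.216]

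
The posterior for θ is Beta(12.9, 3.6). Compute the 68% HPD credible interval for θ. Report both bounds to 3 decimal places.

The posterior is unimodal and skewed, so the HPD interval has equal density at both endpoints and is the shortest 68% interval.
Solving f(0.711) = f(0.903) with F(0.903) − F(0.711) = 0.68 gives [0.711, 0.903].
For comparison, the equal-tailed interval is [0.682, 0.881]; the HPD is narrower and shifted toward the mode.

[0.711, 0.903]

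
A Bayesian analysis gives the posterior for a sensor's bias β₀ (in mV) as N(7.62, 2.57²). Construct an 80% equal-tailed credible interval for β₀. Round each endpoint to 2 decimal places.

[4.33, 10.91]

The posterior is symmetric, so the 80% equal-tailed interval is β₀ = 7.62 ± z·2.57 with z = 1.282.
Half-width: 1.282 × 2.57 = 3.29.
7.62 − 3.29 = 4.33; 7.62 + 3.29 = 10.91.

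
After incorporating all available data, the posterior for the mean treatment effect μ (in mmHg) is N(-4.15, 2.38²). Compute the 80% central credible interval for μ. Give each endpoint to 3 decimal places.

The posterior is symmetric, so the 80% equal-tailed interval is μ = -4.15 ± z·2.38 with z = 1.282.
Half-width: 1.282 × 2.38 = 3.050.
-4.15 − 3.050 = -7.200; -4.15 + 3.050 = -1.100.

[-7.200, -1.100]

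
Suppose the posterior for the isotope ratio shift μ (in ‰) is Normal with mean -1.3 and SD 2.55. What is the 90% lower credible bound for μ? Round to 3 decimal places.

-4.568

Need L with P(μ ≥ L) = 0.90: L = -1.3 − z_{0.1}·2.55.
z = 1.282; L = -1.3 − 1.282 × 2.55 = -4.568.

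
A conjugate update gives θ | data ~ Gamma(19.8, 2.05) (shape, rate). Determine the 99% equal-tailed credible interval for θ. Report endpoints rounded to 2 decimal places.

[4.98, 16.16]

Posterior: Gamma(shape 19.8, rate 2.05).
Equal-tailed 99% interval: Gamma(19.8, 2.05) quantiles at 0.005 and 0.995.
Posterior mean ≈ 9.66, SD ≈ 2.17; a Normal approximation gives roughly [4.07, 15.25].
Exact: lower = 4.98; upper = 16.16.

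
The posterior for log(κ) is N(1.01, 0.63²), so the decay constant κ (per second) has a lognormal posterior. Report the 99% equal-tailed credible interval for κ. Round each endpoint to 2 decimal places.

On the log scale the 99% interval is 1.01 ± 2.576 × 0.63 = [-0.6128, 2.6328].
Exponentiate: [e^-0.6128, e^2.6328] = [0.54, 13.91].

[0.54, 13.91]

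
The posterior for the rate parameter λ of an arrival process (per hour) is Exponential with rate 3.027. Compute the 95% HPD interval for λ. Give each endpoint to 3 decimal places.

[0.000, 0.990]

The exponential density is strictly decreasing on [0, ∞), so the HPD interval is anchored at 0: [0, q] with P(λ ≤ q) = 0.95.
q = −ln(1 − 0.95) / 3.027 = 2.9957 / 3.027 = 0.990.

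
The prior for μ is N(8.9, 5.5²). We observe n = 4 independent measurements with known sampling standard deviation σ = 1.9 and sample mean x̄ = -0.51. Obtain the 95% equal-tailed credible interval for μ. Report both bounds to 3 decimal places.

Posterior precision = 1/5.5² + 4/1.9² = 0.0331 + 1.1080 = 1.1411, so posterior SD = 0.9361.
Posterior mean = (8.9/5.5² + 4·-0.51/1.9²) / 1.1411 = -0.2374.
Interval: -0.2374 ± 1.960 × 0.9361 → [-2.072, 1.597].

[-2.072, 1.597]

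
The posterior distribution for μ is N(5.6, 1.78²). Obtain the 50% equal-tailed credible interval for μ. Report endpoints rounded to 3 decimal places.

The posterior is symmetric, so the 50% equal-tailed interval is μ = 5.6 ± z·1.78 with z = 0.674.
Half-width: 0.674 × 1.78 = 1.201.
5.6 − 1.201 = 4.399; 5.6 + 1.201 = 6.801.

[4.399, 6.801]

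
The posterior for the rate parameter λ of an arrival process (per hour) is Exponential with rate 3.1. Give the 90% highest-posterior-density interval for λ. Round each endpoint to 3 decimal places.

[0.000, 0.743]

The exponential density is strictly decreasing on [0, ∞), so the HPD interval is anchored at 0: [0, q] with P(λ ≤ q) = 0.90.
q = −ln(1 − 0.90) / 3.1 = 2.3026 / 3.1 = 0.743.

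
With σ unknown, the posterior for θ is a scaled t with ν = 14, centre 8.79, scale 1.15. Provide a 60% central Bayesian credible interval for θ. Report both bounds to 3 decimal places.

The t_14 distribution is symmetric; the 60% interval is 8.79 ± t·1.15 with t_{0.8,14} = 0.868.
Half-width: 0.868 × 1.15 = 0.998.
8.79 − 0.998 = 7.792; 8.79 + 0.998 = 9.788.

[7.792, 9.788]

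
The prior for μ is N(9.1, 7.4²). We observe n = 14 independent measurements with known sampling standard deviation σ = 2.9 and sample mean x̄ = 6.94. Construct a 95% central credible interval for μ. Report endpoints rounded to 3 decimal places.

[5.453, 8.474]

Posterior precision = 1/7.4² + 14/2.9² = 0.0183 + 1.6647 = 1.6829, so posterior SD = 0.7708.
Posterior mean = (9.1/7.4² + 14·6.94/2.9²) / 1.6829 = 6.9634.
Interval: 6.9634 ± 1.960 × 0.7708 → [5.453, 8.474].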